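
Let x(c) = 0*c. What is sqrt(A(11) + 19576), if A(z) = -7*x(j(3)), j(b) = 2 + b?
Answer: 2*sqrt(4894) ≈ 139.91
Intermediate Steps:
x(c) = 0
A(z) = 0 (A(z) = -7*0 = 0)
sqrt(A(11) + 19576) = sqrt(0 + 19576) = sqrt(19576) = 2*sqrt(4894)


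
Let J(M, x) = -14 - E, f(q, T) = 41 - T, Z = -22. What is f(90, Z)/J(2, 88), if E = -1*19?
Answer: 63/5 ≈ 12.600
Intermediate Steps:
E = -19
J(M, x) = 5 (J(M, x) = -14 - 1*(-19) = -14 + 19 = 5)
f(90, Z)/J(2, 88) = (41 - 1*(-22))/5 = (41 + 22)*(⅕) = 63*(⅕) = 63/5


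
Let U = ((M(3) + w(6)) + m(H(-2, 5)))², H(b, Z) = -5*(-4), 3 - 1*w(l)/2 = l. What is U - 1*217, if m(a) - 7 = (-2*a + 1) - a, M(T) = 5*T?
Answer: 1632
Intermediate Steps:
w(l) = 6 - 2*l
H(b, Z) = 20
m(a) = 8 - 3*a (m(a) = 7 + ((-2*a + 1) - a) = 7 + ((1 - 2*a) - a) = 7 + (1 - 3*a) = 8 - 3*a)
U = 1849 (U = ((5*3 + (6 - 2*6)) + (8 - 3*20))² = ((15 + (6 - 12)) + (8 - 60))² = ((15 - 6) - 52)² = (9 - 52)² = (-43)² = 1849)
U - 1*217 = 1849 - 1*217 = 1849 - 217 = 1632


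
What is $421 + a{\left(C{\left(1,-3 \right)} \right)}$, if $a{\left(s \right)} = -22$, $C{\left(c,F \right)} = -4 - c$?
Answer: $399$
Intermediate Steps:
$421 + a{\left(C{\left(1,-3 \right)} \right)} = 421 - 22 = 399$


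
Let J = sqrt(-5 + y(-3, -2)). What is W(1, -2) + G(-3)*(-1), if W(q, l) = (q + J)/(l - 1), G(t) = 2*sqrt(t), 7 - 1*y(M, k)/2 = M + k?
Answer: -1/3 - sqrt(19)/3 - 2*I*sqrt(3) ≈ -1.7863 - 3.4641*I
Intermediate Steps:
y(M, k) = 14 - 2*M - 2*k (y(M, k) = 14 - 2*(M + k) = 14 + (-2*M - 2*k) = 14 - 2*M - 2*k)
J = sqrt(19) (J = sqrt(-5 + (14 - 2*(-3) - 2*(-2))) = sqrt(-5 + (14 + 6 + 4)) = sqrt(-5 + 24) = sqrt(19) ≈ 4.3589)
W(q, l) = (q + sqrt(19))/(-1 + l) (W(q, l) = (q + sqrt(19))/(l - 1) = (q + sqrt(19))/(-1 + l))
W(1, -2) + G(-3)*(-1) = (1 + sqrt(19))/(-1 - 2) + (2*sqrt(-3))*(-1) = (1 + sqrt(19))/(-3) + (2*(I*sqrt(3)))*(-1) = -(1 + sqrt(19))/3 + (2*I*sqrt(3))*(-1) = (-1/3 - sqrt(19)/3) - 2*I*sqrt(3) = -1/3 - sqrt(19)/3 - 2*I*sqrt(3)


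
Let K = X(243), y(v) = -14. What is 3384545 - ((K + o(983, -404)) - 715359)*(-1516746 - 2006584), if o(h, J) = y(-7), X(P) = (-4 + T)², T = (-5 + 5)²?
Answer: -2520435394265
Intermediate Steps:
T = 0 (T = 0² = 0)
X(P) = 16 (X(P) = (-4 + 0)² = (-4)² = 16)
K = 16
o(h, J) = -14
3384545 - ((K + o(983, -404)) - 715359)*(-1516746 - 2006584) = 3384545 - ((16 - 14) - 715359)*(-1516746 - 2006584) = 3384545 - (2 - 715359)*(-3523330) = 3384545 - (-715357)*(-3523330) = 3384545 - 1*2520438778810 = 3384545 - 2520438778810 = -2520435394265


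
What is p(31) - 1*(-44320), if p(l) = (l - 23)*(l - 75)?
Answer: 43968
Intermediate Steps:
p(l) = (-75 + l)*(-23 + l) (p(l) = (-23 + l)*(-75 + l) = (-75 + l)*(-23 + l))
p(31) - 1*(-44320) = (1725 + 31² - 98*31) - 1*(-44320) = (1725 + 961 - 3038) + 44320 = -352 + 44320 = 43968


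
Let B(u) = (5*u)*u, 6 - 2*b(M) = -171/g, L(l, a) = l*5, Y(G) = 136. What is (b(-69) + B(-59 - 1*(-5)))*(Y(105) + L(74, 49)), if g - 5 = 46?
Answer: 125457387/17 ≈ 7.3798e+6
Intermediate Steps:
L(l, a) = 5*l
g = 51 (g = 5 + 46 = 51)
b(M) = 159/34 (b(M) = 3 - (-171)/(2*51) = 3 - 1/2*(-57/17) = 3 + 57/34 = 159/34)
B(u) = 5*u**2
(b(-69) + B(-59 - 1*(-5)))*(Y(105) + L(74, 49)) = (159/34 + 5*(-59 - 1*(-5))**2)*(136 + 5*74) = (159/34 + 5*(-59 + 5)**2)*(136 + 370) = (159/34 + 5*(-54)**2)*506 = (159/34 + 5*2916)*506 = (159/34 + 14580)*506 = (495879/34)*506 = 125457387/17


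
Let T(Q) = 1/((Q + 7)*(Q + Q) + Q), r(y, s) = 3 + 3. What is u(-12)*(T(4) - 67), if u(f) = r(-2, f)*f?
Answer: 110934/23 ≈ 4823.2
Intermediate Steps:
r(y, s) = 6
T(Q) = 1/(Q + 2*Q*(7 + Q)) (T(Q) = 1/((7 + Q)*(2*Q) + Q) = 1/(2*Q*(7 + Q) + Q) = 1/(Q + 2*Q*(7 + Q)))
u(f) = 6*f
u(-12)*(T(4) - 67) = (6*(-12))*(1/(4*(15 + 2*4)) - 67) = -72*(1/(4*(15 + 8)) - 67) = -72*((¼)/23 - 67) = -72*((¼)*(1/23) - 67) = -72*(1/92 - 67) = -72*(-6163/92) = 110934/23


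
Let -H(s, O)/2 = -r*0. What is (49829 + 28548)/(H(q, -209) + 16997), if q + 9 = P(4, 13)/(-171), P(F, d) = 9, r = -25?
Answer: 78377/16997 ≈ 4.6112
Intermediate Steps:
q = -172/19 (q = -9 + 9/(-171) = -9 + 9*(-1/171) = -9 - 1/19 = -172/19 ≈ -9.0526)
H(s, O) = 0 (H(s, O) = -(-2)*(-25*0) = -(-2)*0 = -2*0 = 0)
(49829 + 28548)/(H(q, -209) + 16997) = (49829 + 28548)/(0 + 16997) = 78377/16997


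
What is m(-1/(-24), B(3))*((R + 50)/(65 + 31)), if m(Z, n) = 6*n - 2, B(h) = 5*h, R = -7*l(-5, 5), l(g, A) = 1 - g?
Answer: 22/3 ≈ 7.3333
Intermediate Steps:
R = -42 (R = -7*(1 - 1*(-5)) = -7*(1 + 5) = -7*6 = -42)
m(Z, n) = -2 + 6*n
m(-1/(-24), B(3))*((R + 50)/(65 + 31)) = (-2 + 6*(5*3))*((-42 + 50)/(65 + 31)) = (-2 + 6*15)*(8/96) = (-2 + 90)*(8*(1/96)) = 88*(1/12) = 22/3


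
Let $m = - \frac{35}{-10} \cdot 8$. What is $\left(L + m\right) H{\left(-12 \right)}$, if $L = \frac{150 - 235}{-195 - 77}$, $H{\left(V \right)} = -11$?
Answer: $- \frac{4983}{16} \approx -311.44$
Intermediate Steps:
$m = 28$ ($m = \left(-35\right) \left(- \frac{1}{10}\right) 8 = \frac{7}{2} \cdot 8 = 28$)
$L = \frac{5}{16}$ ($L = \frac{150 - 235}{-272} = \left(-85\right) \left(- \frac{1}{272}\right) = \frac{5}{16} \approx 0.3125$)
$\left(L + m\right) H{\left(-12 \right)} = \left(\frac{5}{16} + 28\right) \left(-11\right) = \frac{453}{16} \left(-11\right) = - \frac{4983}{16}$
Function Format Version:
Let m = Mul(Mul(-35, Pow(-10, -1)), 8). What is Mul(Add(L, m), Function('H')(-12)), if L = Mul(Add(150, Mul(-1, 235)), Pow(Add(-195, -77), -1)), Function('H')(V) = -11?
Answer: Rational(-4983, 16) ≈ -311.44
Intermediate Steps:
m = 28 (m = Mul(Mul(-35, Rational(-1, 10)), 8) = Mul(Rational(7, 2), 8) = 28)
L = Rational(5, 16) (L = Mul(Add(150, -235), Pow(-272, -1)) = Mul(-85, Rational(-1, 272)) = Rational(5, 16) ≈ 0.31250)
Mul(Add(L, m), Function('H')(-12)) = Mul(Add(Rational(5, 16), 28), -11) = Mul(Rational(453, 16), -11) = Rational(-4983, 16)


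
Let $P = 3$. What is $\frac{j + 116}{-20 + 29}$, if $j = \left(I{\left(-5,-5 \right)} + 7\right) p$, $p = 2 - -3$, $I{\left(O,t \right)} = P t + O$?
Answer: $\frac{17}{3} \approx 5.6667$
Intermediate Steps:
$I{\left(O,t \right)} = O + 3 t$ ($I{\left(O,t \right)} = 3 t + O = O + 3 t$)
$p = 5$ ($p = 2 + 3 = 5$)
$j = -65$ ($j = \left(\left(-5 + 3 \left(-5\right)\right) + 7\right) 5 = \left(\left(-5 - 15\right) + 7\right) 5 = \left(-20 + 7\right) 5 = \left(-13\right) 5 = -65$)
$\frac{j + 116}{-20 + 29} = \frac{-65 + 116}{-20 + 29} = \frac{51}{9} = 51 \cdot \frac{1}{9} = \frac{17}{3}$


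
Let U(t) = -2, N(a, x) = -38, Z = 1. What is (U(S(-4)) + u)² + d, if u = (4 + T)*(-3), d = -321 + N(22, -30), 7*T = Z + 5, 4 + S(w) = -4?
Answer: -4135/49 ≈ -84.388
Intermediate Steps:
S(w) = -8 (S(w) = -4 - 4 = -8)
T = 6/7 (T = (1 + 5)/7 = (⅐)*6 = 6/7 ≈ 0.85714)
d = -359 (d = -321 - 38 = -359)
u = -102/7 (u = (4 + 6/7)*(-3) = (34/7)*(-3) = -102/7 ≈ -14.571)
(U(S(-4)) + u)² + d = (-2 - 102/7)² - 359 = (-116/7)² - 359 = 13456/49 - 359 = -4135/49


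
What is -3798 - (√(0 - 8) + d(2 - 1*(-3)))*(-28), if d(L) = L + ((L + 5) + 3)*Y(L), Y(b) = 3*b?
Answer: 1802 + 56*I*√2 ≈ 1802.0 + 79.196*I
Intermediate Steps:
d(L) = L + 3*L*(8 + L) (d(L) = L + ((L + 5) + 3)*(3*L) = L + ((5 + L) + 3)*(3*L) = L + (8 + L)*(3*L) = L + 3*L*(8 + L))
-3798 - (√(0 - 8) + d(2 - 1*(-3)))*(-28) = -3798 - (√(0 - 8) + (2 - 1*(-3))*(25 + 3*(2 - 1*(-3))))*(-28) = -3798 - (√(-8) + (2 + 3)*(25 + 3*(2 + 3)))*(-28) = -3798 - (2*I*√2 + 5*(25 + 3*5))*(-28) = -3798 - (2*I*√2 + 5*(25 + 15))*(-28) = -3798 - (2*I*√2 + 5*40)*(-28) = -3798 - (2*I*√2 + 200)*(-28) = -3798 - (200 + 2*I*√2)*(-28) = -3798 - (-5600 - 56*I*√2) = -3798 + (5600 + 56*I*√2) = 1802 + 56*I*√2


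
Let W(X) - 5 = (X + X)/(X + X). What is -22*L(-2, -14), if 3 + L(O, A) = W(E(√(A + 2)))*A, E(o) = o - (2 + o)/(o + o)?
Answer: 1914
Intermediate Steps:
E(o) = o - (2 + o)/(2*o)
W(X) = 6 (W(X) = 5 + (X + X)/(X + X) = 5 + (2*X)/((2*X)) = 5 + (2*X)*(1/(2*X)) = 5 + 1 = 6)
L(O, A) = -3 + 6*A
-22*L(-2, -14) = -22*(-3 + 6*(-14)) = -22*(-3 - 84) = -22*(-87) = 1914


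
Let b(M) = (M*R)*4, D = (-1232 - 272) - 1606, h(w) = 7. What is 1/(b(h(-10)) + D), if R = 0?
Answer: -1/3110 ≈ -0.00032154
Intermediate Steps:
D = -3110 (D = -1504 - 1606 = -3110)
b(M) = 0 (b(M) = (M*0)*4 = 0*4 = 0)
1/(b(h(-10)) + D) = 1/(0 - 3110) = 1/(-3110) = -1/3110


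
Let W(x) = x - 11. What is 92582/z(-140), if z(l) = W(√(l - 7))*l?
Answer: 72743/2680 + 46291*I*√3/2680 ≈ 27.143 + 29.917*I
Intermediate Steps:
W(x) = -11 + x
z(l) = l*(-11 + √(-7 + l)) (z(l) = (-11 + √(l - 7))*l = (-11 + √(-7 + l))*l = l*(-11 + √(-7 + l)))
92582/z(-140) = 92582/((-140*(-11 + √(-7 - 140)))) = 92582/((-140*(-11 + √(-147)))) = 92582/((-140*(-11 + 7*I*√3))) = 92582/(1540 - 980*I*√3)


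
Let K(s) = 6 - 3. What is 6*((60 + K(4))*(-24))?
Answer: -9072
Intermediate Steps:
K(s) = 3
6*((60 + K(4))*(-24)) = 6*((60 + 3)*(-24)) = 6*(63*(-24)) = 6*(-1512) = -9072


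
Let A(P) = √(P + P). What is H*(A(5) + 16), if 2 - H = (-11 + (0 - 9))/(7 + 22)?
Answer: 1248/29 + 78*√10/29 ≈ 51.540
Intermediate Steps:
H = 78/29 (H = 2 - (-11 + (0 - 9))/(7 + 22) = 2 - (-11 - 9)/29 = 2 - (-20)/29 = 2 - 1*(-20/29) = 2 + 20/29 = 78/29 ≈ 2.6897)
A(P) = √2*√P (A(P) = √(2*P) = √2*√P)
H*(A(5) + 16) = 78*(√2*√5 + 16)/29 = 78*(√10 + 16)/29 = 78*(16 + √10)/29 = 1248/29 + 78*√10/29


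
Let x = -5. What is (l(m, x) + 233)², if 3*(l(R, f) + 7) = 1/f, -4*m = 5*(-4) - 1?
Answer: 11485321/225 ≈ 51046.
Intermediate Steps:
m = 21/4 (m = -(5*(-4) - 1)/4 = -(-20 - 1)/4 = -¼*(-21) = 21/4 ≈ 5.2500)
l(R, f) = -7 + 1/(3*f)
(l(m, x) + 233)² = ((-7 + (⅓)/(-5)) + 233)² = ((-7 + (⅓)*(-⅕)) + 233)² = ((-7 - 1/15) + 233)² = (-106/15 + 233)² = (3389/15)² = 11485321/225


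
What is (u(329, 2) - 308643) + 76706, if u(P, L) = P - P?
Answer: -231937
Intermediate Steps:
u(P, L) = 0
(u(329, 2) - 308643) + 76706 = (0 - 308643) + 76706 = -308643 + 76706 = -231937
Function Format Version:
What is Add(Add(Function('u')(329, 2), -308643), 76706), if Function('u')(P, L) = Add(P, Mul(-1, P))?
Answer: -231937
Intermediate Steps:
Function('u')(P, L) = 0
Add(Add(Function('u')(329, 2), -308643), 76706) = Add(Add(0, -308643), 76706) = Add(-308643, 76706) = -231937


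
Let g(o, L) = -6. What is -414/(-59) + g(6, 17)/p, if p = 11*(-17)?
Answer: 77772/11033 ≈ 7.0490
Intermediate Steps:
p = -187
-414/(-59) + g(6, 17)/p = -414/(-59) - 6/(-187) = -414*(-1/59) - 6*(-1/187) = 414/59 + 6/187 = 77772/11033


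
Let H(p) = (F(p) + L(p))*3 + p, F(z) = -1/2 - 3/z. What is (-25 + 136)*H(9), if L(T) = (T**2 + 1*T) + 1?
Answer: 62049/2 ≈ 31025.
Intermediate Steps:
L(T) = 1 + T + T**2 (L(T) = (T**2 + T) + 1 = (T + T**2) + 1 = 1 + T + T**2)
F(z) = -1/2 - 3/z (F(z) = -1*1/2 - 3/z = -1/2 - 3/z)
H(p) = 3 + 3*p**2 + 4*p + 3*(-6 - p)/(2*p) (H(p) = ((-6 - p)/(2*p) + (1 + p + p**2))*3 + p = (1 + p + p**2 + (-6 - p)/(2*p))*3 + p = (3 + 3*p + 3*p**2 + 3*(-6 - p)/(2*p)) + p = 3 + 3*p**2 + 4*p + 3*(-6 - p)/(2*p))
(-25 + 136)*H(9) = (-25 + 136)*(3/2 - 9/9 + 3*9**2 + 4*9) = 111*(3/2 - 9*1/9 + 3*81 + 36) = 111*(3/2 - 1 + 243 + 36) = 111*(559/2) = 62049/2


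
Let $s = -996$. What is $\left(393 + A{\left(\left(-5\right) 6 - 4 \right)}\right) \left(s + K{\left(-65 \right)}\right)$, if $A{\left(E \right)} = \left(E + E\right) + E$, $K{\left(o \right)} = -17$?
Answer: $-294783$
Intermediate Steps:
$A{\left(E \right)} = 3 E$ ($A{\left(E \right)} = 2 E + E = 3 E$)
$\left(393 + A{\left(\left(-5\right) 6 - 4 \right)}\right) \left(s + K{\left(-65 \right)}\right) = \left(393 + 3 \left(\left(-5\right) 6 - 4\right)\right) \left(-996 - 17\right) = \left(393 + 3 \left(-30 - 4\right)\right) \left(-1013\right) = \left(393 + 3 \left(-34\right)\right) \left(-1013\right) = \left(393 - 102\right) \left(-1013\right) = 291 \left(-1013\right) = -294783$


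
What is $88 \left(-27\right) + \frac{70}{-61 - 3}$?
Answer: $- \frac{76067}{32} \approx -2377.1$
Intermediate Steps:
$88 \left(-27\right) + \frac{70}{-61 - 3} = -2376 + \frac{70}{-61 - 3} = -2376 + \frac{70}{-64} = -2376 + 70 \left(- \frac{1}{64}\right) = -2376 - \frac{35}{32} = - \frac{76067}{32}$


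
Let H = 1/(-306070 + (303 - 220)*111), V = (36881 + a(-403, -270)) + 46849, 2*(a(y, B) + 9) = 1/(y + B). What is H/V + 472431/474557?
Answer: 15803931723298697933/15875051440562929285 ≈ 0.99552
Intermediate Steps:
a(y, B) = -9 + 1/(2*(B + y)) (a(y, B) = -9 + 1/(2*(y + B)) = -9 + 1/(2*(B + y)))
V = 112688465/1346 (V = (36881 + (½ - 9*(-270) - 9*(-403))/(-270 - 403)) + 46849 = (36881 + (½ + 2430 + 3627)/(-673)) + 46849 = (36881 - 1/673*12115/2) + 46849 = (36881 - 12115/1346) + 46849 = 49629711/1346 + 46849 = 112688465/1346 ≈ 83721.)
H = -1/296857 (H = 1/(-306070 + 83*111) = 1/(-306070 + 9213) = 1/(-296857) = -1/296857 ≈ -3.3686e-6)
H/V + 472431/474557 = -1/(296857*112688465/1346) + 472431/474557 = -1/296857*1346/112688465 + 472431*(1/474557) = -1346/33452359654505 + 472431/474557 = 15803931723298697933/15875051440562929285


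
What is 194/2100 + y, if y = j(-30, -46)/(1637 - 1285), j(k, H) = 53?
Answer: 44897/184800 ≈ 0.24295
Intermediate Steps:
y = 53/352 (y = 53/(1637 - 1285) = 53/352 ≈ 0.15057)
194/2100 + y = 194/2100 + 53/352 = 194*(1/2100) + 53/352 = 97/1050 + 53/352 = 44897/184800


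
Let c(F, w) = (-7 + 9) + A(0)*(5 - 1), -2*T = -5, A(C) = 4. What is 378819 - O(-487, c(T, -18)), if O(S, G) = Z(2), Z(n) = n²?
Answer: 378815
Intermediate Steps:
T = 5/2 (T = -½*(-5) = 5/2 ≈ 2.5000)
c(F, w) = 18 (c(F, w) = (-7 + 9) + 4*(5 - 1) = 2 + 4*4 = 2 + 16 = 18)
O(S, G) = 4 (O(S, G) = 2² = 4)
378819 - O(-487, c(T, -18)) = 378819 - 1*4 = 378819 - 4 = 378815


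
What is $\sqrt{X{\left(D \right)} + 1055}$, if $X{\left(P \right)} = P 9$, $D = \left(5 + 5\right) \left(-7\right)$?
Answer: $5 \sqrt{17} \approx 20.616$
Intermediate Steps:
$D = -70$ ($D = 10 \left(-7\right) = -70$)
$X{\left(P \right)} = 9 P$
$\sqrt{X{\left(D \right)} + 1055} = \sqrt{9 \left(-70\right) + 1055} = \sqrt{-630 + 1055} = \sqrt{425} = 5 \sqrt{17}$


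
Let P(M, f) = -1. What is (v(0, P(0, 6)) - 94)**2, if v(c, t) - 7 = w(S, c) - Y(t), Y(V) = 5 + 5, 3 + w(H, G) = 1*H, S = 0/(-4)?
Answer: 10000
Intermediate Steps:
S = 0 (S = 0*(-1/4) = 0)
w(H, G) = -3 + H (w(H, G) = -3 + 1*H = -3 + H)
Y(V) = 10
v(c, t) = -6 (v(c, t) = 7 + ((-3 + 0) - 1*10) = 7 + (-3 - 10) = 7 - 13 = -6)
(v(0, P(0, 6)) - 94)**2 = (-6 - 94)**2 = (-100)**2 = 10000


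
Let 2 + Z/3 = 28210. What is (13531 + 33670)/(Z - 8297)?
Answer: 47201/76327 ≈ 0.61841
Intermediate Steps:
Z = 84624 (Z = -6 + 3*28210 = -6 + 84630 = 84624)
(13531 + 33670)/(Z - 8297) = (13531 + 33670)/(84624 - 8297) = 47201/76327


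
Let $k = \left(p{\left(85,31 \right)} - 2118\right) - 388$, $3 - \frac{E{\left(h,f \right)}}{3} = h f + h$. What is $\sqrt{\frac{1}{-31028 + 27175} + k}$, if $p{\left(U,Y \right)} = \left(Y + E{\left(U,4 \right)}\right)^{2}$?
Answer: $\frac{\sqrt{22605690887018}}{3853} \approx 1234.0$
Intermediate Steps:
$E{\left(h,f \right)} = 9 - 3 h - 3 f h$ ($E{\left(h,f \right)} = 9 - 3 \left(h f + h\right) = 9 - 3 \left(f h + h\right) = 9 - 3 \left(h + f h\right) = 9 - \left(3 h + 3 f h\right) = 9 - 3 h - 3 f h$)
$p{\left(U,Y \right)} = \left(9 + Y - 15 U\right)^{2}$ ($p{\left(U,Y \right)} = \left(Y - \left(-9 + 15 U\right)\right)^{2} = \left(9 + Y - 15 U\right)^{2}$)
$k = 1522719$ ($k = \left(\left(9 + 31 - 1275\right)^{2} - 2118\right) - 388 = \left(\left(-1235\right)^{2} - 2118\right) - 388 = \left(1525225 - 2118\right) - 388 = 1523107 - 388 = 1522719$)
$\sqrt{\frac{1}{-31028 + 27175} + k} = \sqrt{\frac{1}{-31028 + 27175} + 1522719} = \sqrt{\frac{1}{-3853} + 1522719} = \sqrt{- \frac{1}{3853} + 1522719} = \sqrt{\frac{5867036306}{3853}} = \frac{\sqrt{22605690887018}}{3853}$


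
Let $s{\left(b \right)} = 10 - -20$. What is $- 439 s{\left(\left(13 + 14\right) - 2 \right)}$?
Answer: $-13170$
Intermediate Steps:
$s{\left(b \right)} = 30$ ($s{\left(b \right)} = 10 + 20 = 30$)
$- 439 s{\left(\left(13 + 14\right) - 2 \right)} = \left(-439\right) 30 = -13170$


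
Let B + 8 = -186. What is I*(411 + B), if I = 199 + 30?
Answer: 49693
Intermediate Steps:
I = 229
B = -194 (B = -8 - 186 = -194)
I*(411 + B) = 229*(411 - 194) = 229*217 = 49693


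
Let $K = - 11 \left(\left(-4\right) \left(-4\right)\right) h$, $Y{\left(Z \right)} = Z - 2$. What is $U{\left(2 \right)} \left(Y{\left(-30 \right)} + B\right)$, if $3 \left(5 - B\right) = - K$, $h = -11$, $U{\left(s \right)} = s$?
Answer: $\frac{3710}{3} \approx 1236.7$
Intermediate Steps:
$Y{\left(Z \right)} = -2 + Z$ ($Y{\left(Z \right)} = Z - 2 = -2 + Z$)
$K = 1936$ ($K = - 11 \left(\left(-4\right) \left(-4\right)\right) \left(-11\right) = \left(-11\right) 16 \left(-11\right) = \left(-176\right) \left(-11\right) = 1936$)
$B = \frac{1951}{3}$ ($B = 5 - \frac{\left(-1\right) 1936}{3} = 5 - - \frac{1936}{3} = 5 + \frac{1936}{3} = \frac{1951}{3} \approx 650.33$)
$U{\left(2 \right)} \left(Y{\left(-30 \right)} + B\right) = 2 \left(\left(-2 - 30\right) + \frac{1951}{3}\right) = 2 \left(-32 + \frac{1951}{3}\right) = 2 \cdot \frac{1855}{3} = \frac{3710}{3}$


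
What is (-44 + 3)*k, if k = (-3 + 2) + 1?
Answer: 0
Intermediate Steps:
k = 0 (k = -1 + 1 = 0)
(-44 + 3)*k = (-44 + 3)*0 = -41*0 = 0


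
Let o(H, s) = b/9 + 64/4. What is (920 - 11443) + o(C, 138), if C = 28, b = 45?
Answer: -10502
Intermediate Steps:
o(H, s) = 21 (o(H, s) = 45/9 + 64/4 = 45*(⅑) + 64*(¼) = 5 + 16 = 21)
(920 - 11443) + o(C, 138) = (920 - 11443) + 21 = -10523 + 21 = -10502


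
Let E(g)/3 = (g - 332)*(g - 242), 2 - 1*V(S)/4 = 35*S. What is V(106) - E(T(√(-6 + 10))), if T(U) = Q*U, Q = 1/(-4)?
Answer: -1026903/4 ≈ -2.5673e+5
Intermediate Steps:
Q = -¼ ≈ -0.25000
V(S) = 8 - 140*S
T(U) = -U/4
E(g) = 3*(-332 + g)*(-242 + g) (E(g) = 3*((g - 332)*(g - 242)) = 3*((-332 + g)*(-242 + g)) = 3*(-332 + g)*(-242 + g))
V(106) - E(T(√(-6 + 10))) = (8 - 140*106) - (241032 - (-861)*√(-6 + 10)/2 + 3*(-√(-6 + 10)/4)²) = (8 - 14840) - (241032 - (-861)*√4/2 + 3*(-√4/4)²) = -14832 - (241032 - (-861)*2/2 + 3*(-¼*2)²) = -14832 - (241032 - 1722*(-½) + 3*(-½)²) = -14832 - (241032 + 861 + 3*(¼)) = -14832 - (241032 + 861 + ¾) = -14832 - 1*967575/4 = -14832 - 967575/4 = -1026903/4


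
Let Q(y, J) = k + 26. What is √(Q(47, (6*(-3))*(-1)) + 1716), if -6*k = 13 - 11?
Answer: 5*√627/3 ≈ 41.733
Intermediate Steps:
k = -⅓ (k = -(13 - 11)/6 = -⅙*2 = -⅓ ≈ -0.33333)
Q(y, J) = 77/3 (Q(y, J) = -⅓ + 26 = 77/3)
√(Q(47, (6*(-3))*(-1)) + 1716) = √(77/3 + 1716) = √(5225/3) = 5*√627/3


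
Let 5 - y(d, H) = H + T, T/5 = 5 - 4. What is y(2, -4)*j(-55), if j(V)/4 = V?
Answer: -880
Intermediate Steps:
j(V) = 4*V
T = 5 (T = 5*(5 - 4) = 5*1 = 5)
y(d, H) = -H (y(d, H) = 5 - (H + 5) = 5 - (5 + H) = 5 + (-5 - H) = -H)
y(2, -4)*j(-55) = (-1*(-4))*(4*(-55)) = 4*(-220) = -880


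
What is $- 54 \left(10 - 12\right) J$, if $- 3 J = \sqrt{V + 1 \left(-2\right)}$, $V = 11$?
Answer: $-108$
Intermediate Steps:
$J = -1$ ($J = - \frac{\sqrt{11 + 1 \left(-2\right)}}{3} = - \frac{\sqrt{11 - 2}}{3} = - \frac{\sqrt{9}}{3} = \left(- \frac{1}{3}\right) 3 = -1$)
$- 54 \left(10 - 12\right) J = - 54 \left(10 - 12\right) \left(-1\right) = \left(-54\right) \left(-2\right) \left(-1\right) = 108 \left(-1\right) = -108$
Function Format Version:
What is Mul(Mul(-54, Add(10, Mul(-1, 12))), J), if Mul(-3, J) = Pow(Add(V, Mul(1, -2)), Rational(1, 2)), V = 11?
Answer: -108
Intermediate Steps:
J = -1 (J = Mul(Rational(-1, 3), Pow(Add(11, Mul(1, -2)), Rational(1, 2))) = Mul(Rational(-1, 3), Pow(Add(11, -2), Rational(1, 2))) = Mul(Rational(-1, 3), Pow(9, Rational(1, 2))) = Mul(Rational(-1, 3), 3) = -1)
Mul(Mul(-54, Add(10, Mul(-1, 12))), J) = Mul(Mul(-54, Add(10, Mul(-1, 12))), -1) = Mul(Mul(-54, Add(10, -12)), -1) = Mul(Mul(-54, -2), -1) = Mul(108, -1) = -108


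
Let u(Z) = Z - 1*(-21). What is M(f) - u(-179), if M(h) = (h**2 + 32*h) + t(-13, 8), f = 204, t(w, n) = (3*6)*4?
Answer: 48374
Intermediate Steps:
t(w, n) = 72 (t(w, n) = 18*4 = 72)
u(Z) = 21 + Z (u(Z) = Z + 21 = 21 + Z)
M(h) = 72 + h**2 + 32*h (M(h) = (h**2 + 32*h) + 72 = 72 + h**2 + 32*h)
M(f) - u(-179) = (72 + 204**2 + 32*204) - (21 - 179) = (72 + 41616 + 6528) - 1*(-158) = 48216 + 158 = 48374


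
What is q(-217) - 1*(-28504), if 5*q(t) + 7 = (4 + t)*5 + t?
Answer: 141231/5 ≈ 28246.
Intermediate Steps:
q(t) = 13/5 + 6*t/5 (q(t) = -7/5 + ((4 + t)*5 + t)/5 = -7/5 + ((20 + 5*t) + t)/5 = -7/5 + (20 + 6*t)/5 = -7/5 + (4 + 6*t/5) = 13/5 + 6*t/5)
q(-217) - 1*(-28504) = (13/5 + (6/5)*(-217)) - 1*(-28504) = (13/5 - 1302/5) + 28504 = -1289/5 + 28504 = 141231/5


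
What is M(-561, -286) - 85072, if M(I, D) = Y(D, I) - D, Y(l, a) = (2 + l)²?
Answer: -4130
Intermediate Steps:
M(I, D) = (2 + D)² - D
M(-561, -286) - 85072 = ((2 - 286)² - 1*(-286)) - 85072 = ((-284)² + 286) - 85072 = (80656 + 286) - 85072 = 80942 - 85072 = -4130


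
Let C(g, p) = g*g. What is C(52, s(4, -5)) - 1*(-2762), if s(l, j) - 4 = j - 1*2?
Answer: 5466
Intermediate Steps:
s(l, j) = 2 + j (s(l, j) = 4 + (j - 1*2) = 4 + (j - 2) = 4 + (-2 + j) = 2 + j)
C(g, p) = g**2
C(52, s(4, -5)) - 1*(-2762) = 52**2 - 1*(-2762) = 2704 + 2762 = 5466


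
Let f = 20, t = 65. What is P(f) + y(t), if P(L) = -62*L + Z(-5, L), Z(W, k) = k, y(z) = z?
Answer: -1155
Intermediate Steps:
P(L) = -61*L (P(L) = -62*L + L = -61*L)
P(f) + y(t) = -61*20 + 65 = -1220 + 65 = -1155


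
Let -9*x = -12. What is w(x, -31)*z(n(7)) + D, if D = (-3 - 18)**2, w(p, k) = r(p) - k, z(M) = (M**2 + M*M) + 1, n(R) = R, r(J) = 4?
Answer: 3906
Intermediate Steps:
x = 4/3 (x = -1/9*(-12) = 4/3 ≈ 1.3333)
z(M) = 1 + 2*M**2 (z(M) = (M**2 + M**2) + 1 = 2*M**2 + 1 = 1 + 2*M**2)
w(p, k) = 4 - k
D = 441 (D = (-21)**2 = 441)
w(x, -31)*z(n(7)) + D = (4 - 1*(-31))*(1 + 2*7**2) + 441 = (4 + 31)*(1 + 2*49) + 441 = 35*(1 + 98) + 441 = 35*99 + 441 = 3465 + 441 = 3906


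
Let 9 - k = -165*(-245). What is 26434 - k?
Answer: 66850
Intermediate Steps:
k = -40416 (k = 9 - (-165)*(-245) = 9 - 1*40425 = 9 - 40425 = -40416)
26434 - k = 26434 - 1*(-40416) = 26434 + 40416 = 66850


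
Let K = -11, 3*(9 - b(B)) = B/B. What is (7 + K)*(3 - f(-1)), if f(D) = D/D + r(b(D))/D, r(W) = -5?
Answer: 12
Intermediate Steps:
b(B) = 26/3 (b(B) = 9 - B/(3*B) = 9 - 1/3*1 = 9 - 1/3 = 26/3)
f(D) = 1 - 5/D (f(D) = D/D - 5/D = 1 - 5/D)
(7 + K)*(3 - f(-1)) = (7 - 11)*(3 - (-5 - 1)/(-1)) = -4*(3 - (-1)*(-6)) = -4*(3 - 1*6) = -4*(3 - 6) = -4*(-3) = 12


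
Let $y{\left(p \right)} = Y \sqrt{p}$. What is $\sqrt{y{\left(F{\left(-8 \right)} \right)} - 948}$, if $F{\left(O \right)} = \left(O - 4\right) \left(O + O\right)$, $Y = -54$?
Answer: $2 \sqrt{-237 - 108 \sqrt{3}} \approx 41.185 i$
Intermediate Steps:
$F{\left(O \right)} = 2 O \left(-4 + O\right)$ ($F{\left(O \right)} = \left(-4 + O\right) 2 O = 2 O \left(-4 + O\right)$)
$y{\left(p \right)} = - 54 \sqrt{p}$
$\sqrt{y{\left(F{\left(-8 \right)} \right)} - 948} = \sqrt{- 54 \sqrt{2 \left(-8\right) \left(-4 - 8\right)} - 948} = \sqrt{- 54 \sqrt{2 \left(-8\right) \left(-12\right)} - 948} = \sqrt{- 54 \sqrt{192} - 948} = \sqrt{- 54 \cdot 8 \sqrt{3} - 948} = \sqrt{- 432 \sqrt{3} - 948} = \sqrt{-948 - 432 \sqrt{3}}$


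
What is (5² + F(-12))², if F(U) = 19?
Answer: 1936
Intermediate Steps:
(5² + F(-12))² = (5² + 19)² = (25 + 19)² = 44² = 1936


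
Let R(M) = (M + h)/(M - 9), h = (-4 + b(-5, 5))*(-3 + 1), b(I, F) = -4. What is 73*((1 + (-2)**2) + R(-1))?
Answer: 511/2 ≈ 255.50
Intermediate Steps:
h = 16 (h = (-4 - 4)*(-3 + 1) = -8*(-2) = 16)
R(M) = (16 + M)/(-9 + M) (R(M) = (M + 16)/(M - 9) = (16 + M)/(-9 + M))
73*((1 + (-2)**2) + R(-1)) = 73*((1 + (-2)**2) + (16 - 1)/(-9 - 1)) = 73*((1 + 4) + 15/(-10)) = 73*(5 - 1/10*15) = 73*(5 - 3/2) = 73*(7/2) = 511/2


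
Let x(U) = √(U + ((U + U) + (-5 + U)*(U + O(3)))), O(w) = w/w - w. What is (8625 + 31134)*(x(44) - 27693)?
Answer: -1101045987 + 39759*√1770 ≈ -1.0994e+9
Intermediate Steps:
O(w) = 1 - w
x(U) = √(3*U + (-5 + U)*(-2 + U)) (x(U) = √(U + ((U + U) + (-5 + U)*(U + (1 - 1*3)))) = √(U + (2*U + (-5 + U)*(U + (1 - 3)))) = √(U + (2*U + (-5 + U)*(U - 2))) = √(U + (2*U + (-5 + U)*(-2 + U))) = √(3*U + (-5 + U)*(-2 + U)))
(8625 + 31134)*(x(44) - 27693) = (8625 + 31134)*(√(10 + 44² - 4*44) - 27693) = 39759*(√(10 + 1936 - 176) - 27693) = 39759*(√1770 - 27693) = 39759*(-27693 + √1770) = -1101045987 + 39759*√1770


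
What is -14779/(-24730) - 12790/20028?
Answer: -2537861/61911555 ≈ -0.040992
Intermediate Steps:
-14779/(-24730) - 12790/20028 = -14779*(-1/24730) - 12790*1/20028 = 14779/24730 - 6395/10014 = -2537861/61911555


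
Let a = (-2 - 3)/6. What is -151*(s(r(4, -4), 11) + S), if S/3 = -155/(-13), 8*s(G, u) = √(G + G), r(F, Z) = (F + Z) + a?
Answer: -70215/13 - 151*I*√15/24 ≈ -5401.2 - 24.368*I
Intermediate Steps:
a = -⅚ (a = -5*⅙ = -⅚ ≈ -0.83333)
r(F, Z) = -⅚ + F + Z (r(F, Z) = (F + Z) - ⅚ = -⅚ + F + Z)
s(G, u) = √2*√G/8 (s(G, u) = √(G + G)/8 = √(2*G)/8 = (√2*√G)/8 = √2*√G/8)
S = 465/13 (S = 3*(-155/(-13)) = 3*(-155*(-1/13)) = 3*(155/13) = 465/13 ≈ 35.769)
-151*(s(r(4, -4), 11) + S) = -151*(√2*√(-⅚ + 4 - 4)/8 + 465/13) = -151*(√2*√(-⅚)/8 + 465/13) = -151*(√2*(I*√30/6)/8 + 465/13) = -151*(I*√15/24 + 465/13) = -151*(465/13 + I*√15/24) = -70215/13 - 151*I*√15/24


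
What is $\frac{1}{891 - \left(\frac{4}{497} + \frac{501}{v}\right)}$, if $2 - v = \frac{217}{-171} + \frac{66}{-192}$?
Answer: $\frac{9825193}{7391656303} \approx 0.0013292$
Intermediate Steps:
$v = \frac{19769}{5472}$ ($v = 2 - \left(\frac{217}{-171} + \frac{66}{-192}\right) = 2 - \left(217 \left(- \frac{1}{171}\right) + 66 \left(- \frac{1}{192}\right)\right) = 2 - \left(- \frac{217}{171} - \frac{11}{32}\right) = 2 - - \frac{8825}{5472} = 2 + \frac{8825}{5472} = \frac{19769}{5472} \approx 3.6128$)
$\frac{1}{891 - \left(\frac{4}{497} + \frac{501}{v}\right)} = \frac{1}{891 - \left(\frac{4}{497} + \frac{2741472}{19769}\right)} = \frac{1}{891 - \frac{1362590660}{9825193}} = \frac{1}{\frac{7391656303}{9825193}} = \frac{9825193}{7391656303}$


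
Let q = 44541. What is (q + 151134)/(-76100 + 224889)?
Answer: 195675/148789 ≈ 1.3151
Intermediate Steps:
(q + 151134)/(-76100 + 224889) = (44541 + 151134)/(-76100 + 224889) = 195675/148789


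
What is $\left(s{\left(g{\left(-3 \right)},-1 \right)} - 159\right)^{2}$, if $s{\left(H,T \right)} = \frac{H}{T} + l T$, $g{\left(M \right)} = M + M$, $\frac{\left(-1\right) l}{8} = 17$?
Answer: $289$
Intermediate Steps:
$l = -136$ ($l = \left(-8\right) 17 = -136$)
$g{\left(M \right)} = 2 M$
$s{\left(H,T \right)} = - 136 T + \frac{H}{T}$ ($s{\left(H,T \right)} = \frac{H}{T} - 136 T = - 136 T + \frac{H}{T}$)
$\left(s{\left(g{\left(-3 \right)},-1 \right)} - 159\right)^{2} = \left(\left(\left(-136\right) \left(-1\right) + \frac{2 \left(-3\right)}{-1}\right) - 159\right)^{2} = \left(\left(136 - -6\right) - 159\right)^{2} = \left(\left(136 + 6\right) - 159\right)^{2} = \left(142 - 159\right)^{2} = \left(-17\right)^{2} = 289$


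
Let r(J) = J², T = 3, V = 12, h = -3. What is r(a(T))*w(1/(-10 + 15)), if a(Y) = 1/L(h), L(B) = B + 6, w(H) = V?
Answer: 4/3 ≈ 1.3333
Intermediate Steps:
w(H) = 12
L(B) = 6 + B
a(Y) = ⅓ (a(Y) = 1/(6 - 3) = 1/3 = ⅓)
r(a(T))*w(1/(-10 + 15)) = (⅓)²*12 = (⅑)*12 = 4/3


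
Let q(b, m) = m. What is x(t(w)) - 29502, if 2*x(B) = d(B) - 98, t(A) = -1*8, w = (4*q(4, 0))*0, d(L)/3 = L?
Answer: -29563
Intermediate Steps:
d(L) = 3*L
w = 0 (w = (4*0)*0 = 0*0 = 0)
t(A) = -8
x(B) = -49 + 3*B/2 (x(B) = (3*B - 98)/2 = (-98 + 3*B)/2 = -49 + 3*B/2)
x(t(w)) - 29502 = (-49 + (3/2)*(-8)) - 29502 = (-49 - 12) - 29502 = -61 - 29502 = -29563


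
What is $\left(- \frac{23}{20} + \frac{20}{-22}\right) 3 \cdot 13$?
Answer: $- \frac{17667}{220} \approx -80.305$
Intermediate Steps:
$\left(- \frac{23}{20} + \frac{20}{-22}\right) 3 \cdot 13 = \left(\left(-23\right) \frac{1}{20} + 20 \left(- \frac{1}{22}\right)\right) 3 \cdot 13 = \left(- \frac{23}{20} - \frac{10}{11}\right) 3 \cdot 13 = \left(- \frac{453}{220}\right) 3 \cdot 13 = \left(- \frac{1359}{220}\right) 13 = - \frac{17667}{220}$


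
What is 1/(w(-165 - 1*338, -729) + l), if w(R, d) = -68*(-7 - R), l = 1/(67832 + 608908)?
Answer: -676740/22825086719 ≈ -2.9649e-5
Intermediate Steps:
l = 1/676740 ≈ 1.4777e-6
w(R, d) = 476 + 68*R
1/(w(-165 - 1*338, -729) + l) = 1/((476 + 68*(-165 - 1*338)) + 1/676740) = 1/((476 + 68*(-165 - 338)) + 1/676740) = 1/((476 + 68*(-503)) + 1/676740) = 1/((476 - 34204) + 1/676740) = 1/(-33728 + 1/676740) = 1/(-22825086719/676740) = -676740/22825086719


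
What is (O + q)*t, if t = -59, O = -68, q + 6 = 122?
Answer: -2832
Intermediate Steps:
q = 116 (q = -6 + 122 = 116)
(O + q)*t = (-68 + 116)*(-59) = 48*(-59) = -2832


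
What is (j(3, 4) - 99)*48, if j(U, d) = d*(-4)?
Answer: -5520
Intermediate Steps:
j(U, d) = -4*d
(j(3, 4) - 99)*48 = (-4*4 - 99)*48 = (-16 - 99)*48 = -115*48 = -5520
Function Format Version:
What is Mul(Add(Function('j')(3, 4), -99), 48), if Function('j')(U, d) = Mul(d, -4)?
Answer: -5520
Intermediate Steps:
Function('j')(U, d) = Mul(-4, d)
Mul(Add(Function('j')(3, 4), -99), 48) = Mul(Add(Mul(-4, 4), -99), 48) = Mul(Add(-16, -99), 48) = Mul(-115, 48) = -5520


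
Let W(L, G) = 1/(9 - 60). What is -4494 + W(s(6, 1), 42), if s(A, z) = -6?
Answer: -229195/51 ≈ -4494.0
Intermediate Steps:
W(L, G) = -1/51 (W(L, G) = 1/(-51) = -1/51)
-4494 + W(s(6, 1), 42) = -4494 - 1/51 = -229195/51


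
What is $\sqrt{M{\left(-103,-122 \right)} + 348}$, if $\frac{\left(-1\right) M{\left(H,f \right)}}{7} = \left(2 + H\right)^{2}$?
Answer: $i \sqrt{71059} \approx 266.57 i$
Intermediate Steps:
$M{\left(H,f \right)} = - 7 \left(2 + H\right)^{2}$
$\sqrt{M{\left(-103,-122 \right)} + 348} = \sqrt{- 7 \left(2 - 103\right)^{2} + 348} = \sqrt{- 7 \left(-101\right)^{2} + 348} = \sqrt{\left(-7\right) 10201 + 348} = \sqrt{-71407 + 348} = \sqrt{-71059} = i \sqrt{71059}$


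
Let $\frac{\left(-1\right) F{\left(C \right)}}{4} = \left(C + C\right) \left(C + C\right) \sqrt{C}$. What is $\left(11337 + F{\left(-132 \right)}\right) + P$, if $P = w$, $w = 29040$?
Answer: $40377 - 557568 i \sqrt{33} \approx 40377.0 - 3.203 \cdot 10^{6} i$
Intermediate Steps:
$F{\left(C \right)} = - 16 C^{\frac{5}{2}}$ ($F{\left(C \right)} = - 4 \left(C + C\right) \left(C + C\right) \sqrt{C} = - 4 \cdot 2 C 2 C \sqrt{C} = - 4 \cdot 4 C^{2} \sqrt{C} = - 4 \cdot 4 C^{\frac{5}{2}} = - 16 C^{\frac{5}{2}}$)
$P = 29040$
$\left(11337 + F{\left(-132 \right)}\right) + P = \left(11337 - 16 \left(-132\right)^{\frac{5}{2}}\right) + 29040 = \left(11337 - 16 \cdot 34848 i \sqrt{33}\right) + 29040 = \left(11337 - 557568 i \sqrt{33}\right) + 29040 = 40377 - 557568 i \sqrt{33}$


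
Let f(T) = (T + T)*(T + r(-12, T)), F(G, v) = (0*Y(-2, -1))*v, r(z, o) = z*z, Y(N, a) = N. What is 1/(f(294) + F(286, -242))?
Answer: 1/257544 ≈ 3.8828e-6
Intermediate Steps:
r(z, o) = z²
F(G, v) = 0 (F(G, v) = (0*(-2))*v = 0*v = 0)
f(T) = 2*T*(144 + T) (f(T) = (T + T)*(T + (-12)²) = (2*T)*(T + 144) = (2*T)*(144 + T) = 2*T*(144 + T))
1/(f(294) + F(286, -242)) = 1/(2*294*(144 + 294) + 0) = 1/(2*294*438 + 0) = 1/(257544 + 0) = 1/257544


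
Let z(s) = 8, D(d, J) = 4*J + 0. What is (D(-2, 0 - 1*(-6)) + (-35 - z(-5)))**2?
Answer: 361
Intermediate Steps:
D(d, J) = 4*J
(D(-2, 0 - 1*(-6)) + (-35 - z(-5)))**2 = (4*(0 - 1*(-6)) + (-35 - 1*8))**2 = (4*(0 + 6) + (-35 - 8))**2 = (4*6 - 43)**2 = (24 - 43)**2 = (-19)**2 = 361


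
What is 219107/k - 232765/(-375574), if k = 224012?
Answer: 67216522799/42066541444 ≈ 1.5979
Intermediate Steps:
219107/k - 232765/(-375574) = 219107/224012 - 232765/(-375574) = 219107*(1/224012) - 232765*(-1/375574) = 219107/224012 + 232765/375574 = 67216522799/42066541444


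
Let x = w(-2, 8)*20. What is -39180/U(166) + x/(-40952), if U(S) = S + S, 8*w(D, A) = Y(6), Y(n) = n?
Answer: -401126085/3399016 ≈ -118.01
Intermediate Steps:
w(D, A) = 3/4 (w(D, A) = (1/8)*6 = 3/4)
U(S) = 2*S
x = 15 (x = (3/4)*20 = 15)
-39180/U(166) + x/(-40952) = -39180/(2*166) + 15/(-40952) = -39180/332 + 15*(-1/40952) = -39180*1/332 - 15/40952 = -9795/83 - 15/40952 = -401126085/3399016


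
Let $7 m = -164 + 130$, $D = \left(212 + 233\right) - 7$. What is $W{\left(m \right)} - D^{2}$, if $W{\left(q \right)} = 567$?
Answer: $-191277$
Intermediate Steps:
$D = 438$ ($D = 445 - 7 = 438$)
$m = - \frac{34}{7}$ ($m = \frac{-164 + 130}{7} = \frac{1}{7} \left(-34\right) = - \frac{34}{7} \approx -4.8571$)
$W{\left(m \right)} - D^{2} = 567 - 438^{2} = 567 - 191844 = -191277$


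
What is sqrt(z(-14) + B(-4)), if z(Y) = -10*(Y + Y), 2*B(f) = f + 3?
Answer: sqrt(1118)/2 ≈ 16.718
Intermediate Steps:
B(f) = 3/2 + f/2 (B(f) = (f + 3)/2 = (3 + f)/2 = 3/2 + f/2)
z(Y) = -20*Y
sqrt(z(-14) + B(-4)) = sqrt(-20*(-14) + (3/2 + (1/2)*(-4))) = sqrt(280 + (3/2 - 2)) = sqrt(280 - 1/2) = sqrt(559/2) = sqrt(1118)/2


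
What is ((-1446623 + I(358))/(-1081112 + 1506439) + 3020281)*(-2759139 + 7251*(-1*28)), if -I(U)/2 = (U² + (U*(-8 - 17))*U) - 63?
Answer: -3805234569984341754/425327 ≈ -8.9466e+12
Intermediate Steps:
I(U) = 126 + 48*U² (I(U) = -2*((U² + (U*(-8 - 17))*U) - 63) = -2*((U² + (U*(-25))*U) - 63) = -2*((U² + (-25*U)*U) - 63) = -2*((U² - 25*U²) - 63) = -2*(-24*U² - 63) = -2*(-63 - 24*U²) = 126 + 48*U²)
((-1446623 + I(358))/(-1081112 + 1506439) + 3020281)*(-2759139 + 7251*(-1*28)) = ((-1446623 + (126 + 48*358²))/(-1081112 + 1506439) + 3020281)*(-2759139 + 7251*(-1*28)) = ((-1446623 + (126 + 48*128164))/425327 + 3020281)*(-2759139 + 7251*(-28)) = ((-1446623 + (126 + 6151872))*(1/425327) + 3020281)*(-2759139 - 203028) = ((-1446623 + 6151998)*(1/425327) + 3020281)*(-2962167) = (4705375*(1/425327) + 3020281)*(-2962167) = (4705375/425327 + 3020281)*(-2962167) = (1284611762262/425327)*(-2962167) = -3805234569984341754/425327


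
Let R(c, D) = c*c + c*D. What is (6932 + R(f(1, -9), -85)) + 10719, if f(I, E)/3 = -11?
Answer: 21545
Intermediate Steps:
f(I, E) = -33 (f(I, E) = 3*(-11) = -33)
R(c, D) = c**2 + D*c
(6932 + R(f(1, -9), -85)) + 10719 = (6932 - 33*(-85 - 33)) + 10719 = (6932 - 33*(-118)) + 10719 = (6932 + 3894) + 10719 = 10826 + 10719 = 21545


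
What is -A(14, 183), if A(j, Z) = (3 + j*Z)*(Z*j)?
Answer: -6571530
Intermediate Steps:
A(j, Z) = Z*j*(3 + Z*j) (A(j, Z) = (3 + Z*j)*(Z*j) = Z*j*(3 + Z*j))
-A(14, 183) = -183*14*(3 + 183*14) = -183*14*(3 + 2562) = -183*14*2565 = -1*6571530 = -6571530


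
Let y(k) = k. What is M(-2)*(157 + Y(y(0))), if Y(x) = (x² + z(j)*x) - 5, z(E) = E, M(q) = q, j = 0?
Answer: -304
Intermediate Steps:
Y(x) = -5 + x² (Y(x) = (x² + 0*x) - 5 = (x² + 0) - 5 = x² - 5 = -5 + x²)
M(-2)*(157 + Y(y(0))) = -2*(157 + (-5 + 0²)) = -2*(157 + (-5 + 0)) = -2*(157 - 5) = -2*152 = -304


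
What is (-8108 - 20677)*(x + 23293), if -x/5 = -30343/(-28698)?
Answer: -6412442116405/9566 ≈ -6.7034e+8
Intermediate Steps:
x = -151715/28698 (x = -(-151715)/(-28698) = -(-151715)*(-1)/28698 = -5*30343/28698 = -151715/28698 ≈ -5.2866)
(-8108 - 20677)*(x + 23293) = (-8108 - 20677)*(-151715/28698 + 23293) = -28785*668310799/28698 = -6412442116405/9566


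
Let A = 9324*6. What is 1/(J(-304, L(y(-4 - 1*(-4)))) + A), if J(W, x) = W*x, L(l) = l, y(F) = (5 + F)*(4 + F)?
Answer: 1/49864 ≈ 2.0055e-5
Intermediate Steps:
y(F) = (4 + F)*(5 + F)
A = 55944
1/(J(-304, L(y(-4 - 1*(-4)))) + A) = 1/(-304*(20 + (-4 - 1*(-4))**2 + 9*(-4 - 1*(-4))) + 55944) = 1/(-304*(20 + (-4 + 4)**2 + 9*(-4 + 4)) + 55944) = 1/(-304*(20 + 0**2 + 9*0) + 55944) = 1/(-304*(20 + 0 + 0) + 55944) = 1/(-304*20 + 55944) = 1/(-6080 + 55944) = 1/49864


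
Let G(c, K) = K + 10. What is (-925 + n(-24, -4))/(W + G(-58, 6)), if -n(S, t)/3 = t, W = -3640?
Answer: 913/3624 ≈ 0.25193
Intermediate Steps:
n(S, t) = -3*t
G(c, K) = 10 + K
(-925 + n(-24, -4))/(W + G(-58, 6)) = (-925 - 3*(-4))/(-3640 + (10 + 6)) = (-925 + 12)/(-3640 + 16) = -913/(-3624) = -913*(-1/3624) = 913/3624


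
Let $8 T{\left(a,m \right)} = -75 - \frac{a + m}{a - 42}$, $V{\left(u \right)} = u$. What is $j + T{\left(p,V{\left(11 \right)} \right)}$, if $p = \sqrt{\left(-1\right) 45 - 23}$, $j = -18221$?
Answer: $- \frac{133591991}{7328} + \frac{53 i \sqrt{17}}{7328} \approx -18230.0 + 0.029821 i$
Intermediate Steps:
$p = 2 i \sqrt{17}$ ($p = \sqrt{-45 - 23} = \sqrt{-68} = 2 i \sqrt{17} \approx 8.2462 i$)
$T{\left(a,m \right)} = - \frac{75}{8} - \frac{a + m}{8 \left(-42 + a\right)}$ ($T{\left(a,m \right)} = \frac{-75 - \frac{a + m}{a - 42}}{8} = \frac{-75 - \frac{a + m}{-42 + a}}{8} = - \frac{75}{8} - \frac{a + m}{8 \left(-42 + a\right)}$)
$j + T{\left(p,V{\left(11 \right)} \right)} = -18221 + \frac{3150 - 11 - 76 \cdot 2 i \sqrt{17}}{8 \left(-42 + 2 i \sqrt{17}\right)} = -18221 + \frac{3150 - 11 - 152 i \sqrt{17}}{8 \left(-42 + 2 i \sqrt{17}\right)} = -18221 + \frac{3139 - 152 i \sqrt{17}}{8 \left(-42 + 2 i \sqrt{17}\right)}$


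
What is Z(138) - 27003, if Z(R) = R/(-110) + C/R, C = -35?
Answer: -204964217/7590 ≈ -27005.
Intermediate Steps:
Z(R) = -35/R - R/110 (Z(R) = R/(-110) - 35/R = R*(-1/110) - 35/R = -R/110 - 35/R = -35/R - R/110)
Z(138) - 27003 = (-35/138 - 1/110*138) - 27003 = (-35*1/138 - 69/55) - 27003 = (-35/138 - 69/55) - 27003 = -11447/7590 - 27003 = -204964217/7590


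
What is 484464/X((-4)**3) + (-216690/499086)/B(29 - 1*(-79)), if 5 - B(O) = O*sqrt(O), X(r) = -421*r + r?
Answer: 648415127441/35976660720 + 33480*sqrt(3)/149902753 ≈ 18.024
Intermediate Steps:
X(r) = -420*r
B(O) = 5 - O**(3/2) (B(O) = 5 - O*sqrt(O) = 5 - O**(3/2))
484464/X((-4)**3) + (-216690/499086)/B(29 - 1*(-79)) = 484464/((-420*(-4)**3)) + (-216690/499086)/(5 - (29 - 1*(-79))**(3/2)) = 484464/((-420*(-64))) + (-216690*1/499086)/(5 - (29 + 79)**(3/2)) = 484464/26880 - 155/(357*(5 - 108**(3/2))) = 484464*(1/26880) - 155/(357*(5 - 648*sqrt(3))) = 10093/560 - 155/(357*(5 - 648*sqrt(3)))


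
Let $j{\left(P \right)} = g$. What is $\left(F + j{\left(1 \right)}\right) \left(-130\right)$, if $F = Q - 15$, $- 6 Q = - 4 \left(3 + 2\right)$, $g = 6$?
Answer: $\frac{2210}{3} \approx 736.67$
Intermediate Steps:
$j{\left(P \right)} = 6$
$Q = \frac{10}{3}$ ($Q = - \frac{\left(-4\right) \left(3 + 2\right)}{6} = - \frac{\left(-4\right) 5}{6} = \left(- \frac{1}{6}\right) \left(-20\right) = \frac{10}{3} \approx 3.3333$)
$F = - \frac{35}{3}$ ($F = \frac{10}{3} - 15 = - \frac{35}{3} \approx -11.667$)
$\left(F + j{\left(1 \right)}\right) \left(-130\right) = \left(- \frac{35}{3} + 6\right) \left(-130\right) = \left(- \frac{17}{3}\right) \left(-130\right) = \frac{2210}{3}$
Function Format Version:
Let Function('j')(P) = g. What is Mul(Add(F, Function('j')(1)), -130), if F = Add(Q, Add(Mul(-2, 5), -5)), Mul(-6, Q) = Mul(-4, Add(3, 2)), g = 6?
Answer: Rational(2210, 3) ≈ 736.67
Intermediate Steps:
Function('j')(P) = 6
Q = Rational(10, 3) (Q = Mul(Rational(-1, 6), Mul(-4, Add(3, 2))) = Mul(Rational(-1, 6), Mul(-4, 5)) = Mul(Rational(-1, 6), -20) = Rational(10, 3) ≈ 3.3333)
F = Rational(-35, 3) (F = Add(Rational(10, 3), Add(Mul(-2, 5), -5)) = Add(Rational(10, 3), Add(-10, -5)) = Add(Rational(10, 3), -15) = Rational(-35, 3) ≈ -11.667)
Mul(Add(F, Function('j')(1)), -130) = Mul(Add(Rational(-35, 3), 6), -130) = Mul(Rational(-17, 3), -130) = Rational(2210, 3)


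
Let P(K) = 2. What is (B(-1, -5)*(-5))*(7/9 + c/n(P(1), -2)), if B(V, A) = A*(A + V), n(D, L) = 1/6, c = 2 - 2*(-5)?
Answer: -32750/3 ≈ -10917.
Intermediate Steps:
c = 12 (c = 2 + 10 = 12)
n(D, L) = 1/6 (n(D, L) = 1*(1/6) = 1/6)
(B(-1, -5)*(-5))*(7/9 + c/n(P(1), -2)) = (-5*(-5 - 1)*(-5))*(7/9 + 12/(1/6)) = (-5*(-6)*(-5))*(7*(1/9) + 12*6) = (30*(-5))*(7/9 + 72) = -150*655/9 = -32750/3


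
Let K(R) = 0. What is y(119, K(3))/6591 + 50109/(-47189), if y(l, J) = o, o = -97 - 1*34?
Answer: -336450178/311022699 ≈ -1.0818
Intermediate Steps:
o = -131 (o = -97 - 34 = -131)
y(l, J) = -131
y(119, K(3))/6591 + 50109/(-47189) = -131/6591 + 50109/(-47189) = -131*1/6591 + 50109*(-1/47189) = -131/6591 - 50109/47189 = -336450178/311022699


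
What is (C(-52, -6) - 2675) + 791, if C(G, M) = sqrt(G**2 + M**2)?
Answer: -1884 + 2*sqrt(685) ≈ -1831.7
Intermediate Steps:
(C(-52, -6) - 2675) + 791 = (sqrt((-52)**2 + (-6)**2) - 2675) + 791 = (sqrt(2704 + 36) - 2675) + 791 = (sqrt(2740) - 2675) + 791 = (2*sqrt(685) - 2675) + 791 = (-2675 + 2*sqrt(685)) + 791 = -1884 + 2*sqrt(685)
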